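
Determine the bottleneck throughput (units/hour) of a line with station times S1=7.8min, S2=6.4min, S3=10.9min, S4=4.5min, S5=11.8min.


Bottleneck = longest station time
Station times: [7.8, 6.4, 10.9, 4.5, 11.8]
Max = 11.8 min
Rate = 60 / 11.8
= 5.08 units/hour (bottleneck: 11.8min)


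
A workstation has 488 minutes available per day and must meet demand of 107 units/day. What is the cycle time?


Cycle time = available time / demand
= 488 / 107
= 4.56 min/unit


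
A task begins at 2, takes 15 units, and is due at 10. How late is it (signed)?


Completion = 2 + 15 = 17
Lateness = C - d = 17 - 10
= 7


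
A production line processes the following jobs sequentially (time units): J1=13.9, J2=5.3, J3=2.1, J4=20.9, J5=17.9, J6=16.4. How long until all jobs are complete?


Sequential makespan: sum all processing times
= 13.9 + 5.3 + 2.1 + 20.9 + 17.9 + 16.4
= 76.5 time units


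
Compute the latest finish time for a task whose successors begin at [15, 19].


LF = min of all successor start times
Successors start at: [15, 19]
LF = min(15, 19)
= 15


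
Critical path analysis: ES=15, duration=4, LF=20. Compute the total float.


EF = ES + duration = 15 + 4 = 19
LS = LF - duration = 20 - 4 = 16
Total Float = LF - EF = 20 - 19
(or LS - ES = 16 - 15)
= 1


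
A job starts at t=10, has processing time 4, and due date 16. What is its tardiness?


Completion = start + processing = 10 + 4 = 14
Tardiness = max(0, C - d) = max(0, 14 - 16)
= max(0, -2)
= 0


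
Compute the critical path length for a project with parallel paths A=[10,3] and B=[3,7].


Path A: 10 + 3 = 13
Path B: 3 + 7 = 10
Critical path = longest = max(13, 10)
= 13 (Path A)


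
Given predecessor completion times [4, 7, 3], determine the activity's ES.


ES = max of all predecessor completion times
Predecessors: [4, 7, 3]
ES = max(4, 7, 3)
= 7


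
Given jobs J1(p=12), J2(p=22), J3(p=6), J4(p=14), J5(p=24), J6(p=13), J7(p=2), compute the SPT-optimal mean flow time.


SPT order: J7 → J3 → J1 → J6 → J4 → J2 → J5
Completion times:
  J7: C=2
  J3: C=8
  J1: C=20
  J6: C=33
  J4: C=47
  J2: C=69
  J5: C=93
Sum = 272, n = 7
Mean flow = 272/7
= 38.86


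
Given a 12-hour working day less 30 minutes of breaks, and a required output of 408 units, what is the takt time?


Available = 12×60 - 30 = 690 min
Takt time = 690 / 408
= 1.69 min/unit


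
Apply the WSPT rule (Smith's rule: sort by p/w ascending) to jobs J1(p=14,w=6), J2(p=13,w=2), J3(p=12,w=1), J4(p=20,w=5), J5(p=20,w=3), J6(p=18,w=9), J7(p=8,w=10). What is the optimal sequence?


WSPT (Smith's rule): sort by p/w ascending
  J7: p/w = 8/10 = 0.800
  J6: p/w = 18/9 = 2.000
  J1: p/w = 14/6 = 2.333
  J4: p/w = 20/5 = 4.000
  J2: p/w = 13/2 = 6.500
  J5: p/w = 20/3 = 6.667
  J3: p/w = 12/1 = 12.000
Order: J7 → J6 → J1 → J4 → J2 → J5 → J3


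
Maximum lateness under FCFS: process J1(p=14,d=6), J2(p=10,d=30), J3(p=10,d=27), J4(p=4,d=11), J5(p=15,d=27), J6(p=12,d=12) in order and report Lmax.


Lateness per job (L = C - d):
  J1: C=14, d=6, L=8
  J2: C=24, d=30, L=-6
  J3: C=34, d=27, L=7
  J4: C=38, d=11, L=27
  J5: C=53, d=27, L=26
  J6: C=65, d=12, L=53
Lmax = max(8, -6, 7, 27, 26, 53)
= 53


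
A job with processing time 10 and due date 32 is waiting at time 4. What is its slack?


Slack = due - current_time - processing
= 32 - 4 - 10
= 18


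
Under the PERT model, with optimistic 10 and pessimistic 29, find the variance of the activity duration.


σ² = ((p - o) / 6)² = (p - o)² / 36
= (29 - 10)² / 36
= 19² / 36
= 361 / 36
= 10.0278


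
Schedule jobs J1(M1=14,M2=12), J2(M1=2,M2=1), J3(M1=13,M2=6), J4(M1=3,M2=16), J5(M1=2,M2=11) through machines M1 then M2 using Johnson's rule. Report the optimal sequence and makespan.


Johnson's rule:
Group 1 (M1≤M2, sort by M1): ['J5', 'J4']
Group 2 (M1>M2, sort desc M2): ['J1', 'J3', 'J2']
Sequence: J5 → J4 → J1 → J3 → J2
Makespan calculation:
  J5: M1 done=2, M2 done=13
  J4: M1 done=5, M2 done=29
  J1: M1 done=19, M2 done=41
  J3: M1 done=32, M2 done=47
  J2: M1 done=34, M2 done=48
= Sequence: J5 → J4 → J1 → J3 → J2, Makespan: 48


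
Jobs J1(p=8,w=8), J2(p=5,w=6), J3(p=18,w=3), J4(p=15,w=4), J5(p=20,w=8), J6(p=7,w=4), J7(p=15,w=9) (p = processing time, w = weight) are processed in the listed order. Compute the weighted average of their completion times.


Completion times:
  J1: C=8, w×C=8×8=64
  J2: C=13, w×C=6×13=78
  J3: C=31, w×C=3×31=93
  J4: C=46, w×C=4×46=184
  J5: C=66, w×C=8×66=528
  J6: C=73, w×C=4×73=292
  J7: C=88, w×C=9×88=792
Sum w×C = 2031
Sum w = 42
Weighted avg = 2031/42
= 48.36


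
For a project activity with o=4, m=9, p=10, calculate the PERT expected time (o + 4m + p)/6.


te = (o + 4m + p) / 6
= (4 + 4×9 + 10) / 6
= (4 + 36 + 10) / 6
= 50 / 6
= 8.33


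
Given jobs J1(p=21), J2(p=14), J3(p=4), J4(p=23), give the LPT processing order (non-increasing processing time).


LPT: sort by longest processing time first
  J4: p=23
  J1: p=21
  J2: p=14
  J3: p=4
Order: J4 → J1 → J2 → J3


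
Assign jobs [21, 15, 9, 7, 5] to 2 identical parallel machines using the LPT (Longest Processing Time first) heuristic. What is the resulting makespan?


Jobs (LPT sorted): [21, 15, 9, 7, 5]
Machines: 2
  J=21 → Machine 1 (load: 0+21=21)
  J=15 → Machine 2 (load: 0+15=15)
  J=9 → Machine 2 (load: 15+9=24)
  J=7 → Machine 1 (load: 21+7=28)
  J=5 → Machine 2 (load: 24+5=29)
Machine loads: [28, 29]
Makespan = max = 29 time units


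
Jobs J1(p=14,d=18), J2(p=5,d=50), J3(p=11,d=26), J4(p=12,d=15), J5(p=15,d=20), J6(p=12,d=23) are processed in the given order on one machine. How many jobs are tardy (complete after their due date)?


Completion vs due date:
  J1: C=14, d=18 → on time
  J2: C=19, d=50 → on time
  J3: C=30, d=26 → TARDY
  J4: C=42, d=15 → TARDY
  J5: C=57, d=20 → TARDY
  J6: C=69, d=23 → TARDY
Tardy jobs: J3, J4, J5, J6
Count = 4


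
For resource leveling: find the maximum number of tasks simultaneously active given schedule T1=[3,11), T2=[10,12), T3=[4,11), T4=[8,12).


Check each time point for overlaps:
  t=10: 4 tasks active (T1, T2, T3, T4)
Max concurrent = 4


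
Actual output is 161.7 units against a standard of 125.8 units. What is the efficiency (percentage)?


Efficiency = (actual / standard) × 100
= (161.7 / 125.8) × 100
= 128.5%


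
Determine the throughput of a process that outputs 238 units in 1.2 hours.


Throughput = units / time
= 238 / 1.2
= 198.3 units/hour


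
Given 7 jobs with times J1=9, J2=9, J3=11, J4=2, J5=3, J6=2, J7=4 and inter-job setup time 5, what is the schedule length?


Makespan = Σ processing + (n-1) × setup
= (9 + 9 + 11 + 2 + 3 + 2 + 4) + (7-1)×5
= 40 + 30
= 70 time units


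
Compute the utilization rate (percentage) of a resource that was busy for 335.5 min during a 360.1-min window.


Utilization = busy / total × 100
= 335.5 / 360.1 × 100
= 93.2%


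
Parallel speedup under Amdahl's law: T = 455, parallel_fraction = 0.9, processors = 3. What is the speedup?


Amdahl's law: T_p = T × ((1-p) + p/N)
= 455 × ((1-0.9) + 0.9/3)
= 455 × (0.10 + 0.3000)
= 455 × 0.4000
= 182.00
Speedup = 455/182.00
= 2.50×


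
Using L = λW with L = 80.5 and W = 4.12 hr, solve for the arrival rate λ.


Little's law: L = λW → λ = L / W
= 80.5 / 4.12
= 19.54 per hour


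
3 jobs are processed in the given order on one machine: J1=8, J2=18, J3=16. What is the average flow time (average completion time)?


Completion times:
  J1: completes at 8
  J2: completes at 26
  J3: completes at 42
Sum = 76
Average = 76/3
= 25.33


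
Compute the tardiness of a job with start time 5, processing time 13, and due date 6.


Completion = start + processing = 5 + 13 = 18
Tardiness = max(0, C - d) = max(0, 18 - 6)
= max(0, 12)
= 12


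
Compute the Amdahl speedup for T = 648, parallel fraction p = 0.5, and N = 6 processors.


Amdahl's law: T_p = T × ((1-p) + p/N)
= 648 × ((1-0.5) + 0.5/6)
= 648 × (0.50 + 0.0833)
= 648 × 0.5833
= 378.00
Speedup = 648/378.00
= 1.71×


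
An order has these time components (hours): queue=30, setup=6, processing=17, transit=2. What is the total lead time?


Lead time = queue + setup + processing + transit
= 30 + 6 + 17 + 2
= 55 hours


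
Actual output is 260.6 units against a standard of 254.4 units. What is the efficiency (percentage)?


Efficiency = (actual / standard) × 100
= (260.6 / 254.4) × 100
= 102.4%


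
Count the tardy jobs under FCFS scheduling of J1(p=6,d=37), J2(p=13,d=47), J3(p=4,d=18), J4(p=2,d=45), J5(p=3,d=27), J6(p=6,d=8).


Completion vs due date:
  J1: C=6, d=37 → on time
  J2: C=19, d=47 → on time
  J3: C=23, d=18 → TARDY
  J4: C=25, d=45 → on time
  J5: C=28, d=27 → TARDY
  J6: C=34, d=8 → TARDY
Tardy jobs: J3, J5, J6
Count = 3


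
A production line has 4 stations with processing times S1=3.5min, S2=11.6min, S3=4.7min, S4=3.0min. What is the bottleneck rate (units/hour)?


Bottleneck = longest station time
Station times: [3.5, 11.6, 4.7, 3.0]
Max = 11.6 min
Rate = 60 / 11.6
= 5.17 units/hour (bottleneck: 11.6min)


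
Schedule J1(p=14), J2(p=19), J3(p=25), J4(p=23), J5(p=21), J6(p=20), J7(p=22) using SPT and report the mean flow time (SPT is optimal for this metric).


SPT order: J1 → J2 → J6 → J5 → J7 → J4 → J3
Completion times:
  J1: C=14
  J2: C=33
  J6: C=53
  J5: C=74
  J7: C=96
  J4: C=119
  J3: C=144
Sum = 533, n = 7
Mean flow = 533/7
= 76.14


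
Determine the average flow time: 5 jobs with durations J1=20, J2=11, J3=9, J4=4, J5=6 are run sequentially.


Completion times:
  J1: completes at 20
  J2: completes at 31
  J3: completes at 40
  J4: completes at 44
  J5: completes at 50
Sum = 185
Average = 185/5
= 37.00


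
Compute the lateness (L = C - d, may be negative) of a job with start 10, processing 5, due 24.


Completion = 10 + 5 = 15
Lateness = C - d = 15 - 24
= -9


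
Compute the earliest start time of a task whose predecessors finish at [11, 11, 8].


ES = max of all predecessor completion times
Predecessors: [11, 11, 8]
ES = max(11, 11, 8)
= 11


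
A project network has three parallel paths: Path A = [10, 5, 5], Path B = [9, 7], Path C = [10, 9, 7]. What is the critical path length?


Path A: 10 + 5 + 5 = 20
Path B: 9 + 7 = 16
Path C: 10 + 9 + 7 = 26
Critical path = longest = max(20, 16, 26)
= 26 (Path C)


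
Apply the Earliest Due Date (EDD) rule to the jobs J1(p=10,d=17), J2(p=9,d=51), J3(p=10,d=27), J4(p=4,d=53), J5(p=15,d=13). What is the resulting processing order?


EDD: sort by earliest due date
  J5: d=13, p=15
  J1: d=17, p=10
  J3: d=27, p=10
  J2: d=51, p=9
  J4: d=53, p=4
Order: J5 → J1 → J3 → J2 → J4


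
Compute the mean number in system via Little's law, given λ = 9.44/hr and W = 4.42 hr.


Little's law: L = λ × W
= 9.44 × 4.42
= 41.72


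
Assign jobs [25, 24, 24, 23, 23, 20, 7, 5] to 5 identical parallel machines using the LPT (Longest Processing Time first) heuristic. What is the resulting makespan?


Jobs (LPT sorted): [25, 24, 24, 23, 23, 20, 7, 5]
Machines: 5
  J=25 → Machine 1 (load: 0+25=25)
  J=24 → Machine 2 (load: 0+24=24)
  J=24 → Machine 3 (load: 0+24=24)
  J=23 → Machine 4 (load: 0+23=23)
  J=23 → Machine 5 (load: 0+23=23)
  J=20 → Machine 4 (load: 23+20=43)
  J=7 → Machine 5 (load: 23+7=30)
  J=5 → Machine 2 (load: 24+5=29)
Machine loads: [25, 29, 24, 43, 30]
Makespan = max = 43 time units


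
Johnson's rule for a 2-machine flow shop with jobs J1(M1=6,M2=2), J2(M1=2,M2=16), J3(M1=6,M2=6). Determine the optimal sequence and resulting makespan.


Johnson's rule:
Group 1 (M1≤M2, sort by M1): ['J2', 'J3']
Group 2 (M1>M2, sort desc M2): ['J1']
Sequence: J2 → J3 → J1
Makespan calculation:
  J2: M1 done=2, M2 done=18
  J3: M1 done=8, M2 done=24
  J1: M1 done=14, M2 done=26
= Sequence: J2 → J3 → J1, Makespan: 26


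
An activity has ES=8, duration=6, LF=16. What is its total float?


EF = ES + duration = 8 + 6 = 14
LS = LF - duration = 16 - 6 = 10
Total Float = LF - EF = 16 - 14
(or LS - ES = 10 - 8)
= 2


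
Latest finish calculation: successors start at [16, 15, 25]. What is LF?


LF = min of all successor start times
Successors start at: [16, 15, 25]
LF = min(16, 15, 25)
= 15


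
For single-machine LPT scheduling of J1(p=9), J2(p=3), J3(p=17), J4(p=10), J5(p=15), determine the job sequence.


LPT: sort by longest processing time first
  J3: p=17
  J5: p=15
  J4: p=10
  J1: p=9
  J2: p=3
Order: J3 → J5 → J4 → J1 → J2


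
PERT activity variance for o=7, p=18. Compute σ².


σ² = ((p - o) / 6)² = (p - o)² / 36
= (18 - 7)² / 36
= 11² / 36
= 121 / 36
= 3.3611


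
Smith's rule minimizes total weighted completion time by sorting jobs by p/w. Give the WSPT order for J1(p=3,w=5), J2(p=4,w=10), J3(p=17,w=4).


WSPT (Smith's rule): sort by p/w ascending
  J2: p/w = 4/10 = 0.400
  J1: p/w = 3/5 = 0.600
  J3: p/w = 17/4 = 4.250
Order: J2 → J1 → J3


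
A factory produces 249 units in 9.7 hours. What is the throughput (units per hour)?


Throughput = units / time
= 249 / 9.7
= 25.7 units/hour


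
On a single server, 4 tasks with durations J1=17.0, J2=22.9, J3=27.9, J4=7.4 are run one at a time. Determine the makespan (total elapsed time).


Sequential makespan: sum all processing times
= 17.0 + 22.9 + 27.9 + 7.4
= 75.2 time units


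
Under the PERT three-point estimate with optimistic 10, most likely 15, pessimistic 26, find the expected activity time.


te = (o + 4m + p) / 6
= (10 + 4×15 + 26) / 6
= (10 + 60 + 26) / 6
= 96 / 6
= 16.00


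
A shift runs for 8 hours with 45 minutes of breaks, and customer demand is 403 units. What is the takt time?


Available = 8×60 - 45 = 435 min
Takt time = 435 / 403
= 1.08 min/unit


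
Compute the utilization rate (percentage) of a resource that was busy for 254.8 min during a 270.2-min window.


Utilization = busy / total × 100
= 254.8 / 270.2 × 100
= 94.3%


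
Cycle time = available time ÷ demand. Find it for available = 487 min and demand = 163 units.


Cycle time = available time / demand
= 487 / 163
= 2.99 min/unit


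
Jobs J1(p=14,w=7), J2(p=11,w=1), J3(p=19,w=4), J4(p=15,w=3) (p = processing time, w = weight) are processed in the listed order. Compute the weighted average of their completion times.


Completion times:
  J1: C=14, w×C=7×14=98
  J2: C=25, w×C=1×25=25
  J3: C=44, w×C=4×44=176
  J4: C=59, w×C=3×59=177
Sum w×C = 476
Sum w = 15
Weighted avg = 476/15
= 31.73


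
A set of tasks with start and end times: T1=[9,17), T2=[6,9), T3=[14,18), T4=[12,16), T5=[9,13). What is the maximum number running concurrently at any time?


Check each time point for overlaps:
  t=12: 3 tasks active (T1, T4, T5)
Max concurrent = 3


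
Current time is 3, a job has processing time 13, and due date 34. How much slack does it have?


Slack = due - current_time - processing
= 34 - 3 - 13
= 18


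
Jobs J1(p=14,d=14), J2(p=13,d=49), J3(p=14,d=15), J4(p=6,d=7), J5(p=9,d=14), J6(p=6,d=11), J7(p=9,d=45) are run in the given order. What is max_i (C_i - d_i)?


Lateness per job (L = C - d):
  J1: C=14, d=14, L=0
  J2: C=27, d=49, L=-22
  J3: C=41, d=15, L=26
  J4: C=47, d=7, L=40
  J5: C=56, d=14, L=42
  J6: C=62, d=11, L=51
  J7: C=71, d=45, L=26
Lmax = max(0, -22, 26, 40, 42, 51, 26)
= 51


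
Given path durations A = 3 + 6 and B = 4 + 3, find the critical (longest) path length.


Path A: 3 + 6 = 9
Path B: 4 + 3 = 7
Critical path = longest = max(9, 7)
= 9 (Path A)


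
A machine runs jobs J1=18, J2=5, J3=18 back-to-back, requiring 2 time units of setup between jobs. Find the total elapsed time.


Makespan = Σ processing + (n-1) × setup
= (18 + 5 + 18) + (3-1)×2
= 41 + 4
= 45 time units


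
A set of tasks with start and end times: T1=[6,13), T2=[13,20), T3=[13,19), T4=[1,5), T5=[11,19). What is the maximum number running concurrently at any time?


Check each time point for overlaps:
  t=13: 3 tasks active (T2, T3, T5)
Max concurrent = 3


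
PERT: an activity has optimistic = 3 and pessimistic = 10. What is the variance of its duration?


σ² = ((p - o) / 6)² = (p - o)² / 36
= (10 - 3)² / 36
= 7² / 36
= 49 / 36
= 1.3611


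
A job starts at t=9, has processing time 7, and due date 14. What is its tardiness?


Completion = start + processing = 9 + 7 = 16
Tardiness = max(0, C - d) = max(0, 16 - 14)
= max(0, 2)
= 2


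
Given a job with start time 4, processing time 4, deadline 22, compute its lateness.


Completion = 4 + 4 = 8
Lateness = C - d = 8 - 22
= -14


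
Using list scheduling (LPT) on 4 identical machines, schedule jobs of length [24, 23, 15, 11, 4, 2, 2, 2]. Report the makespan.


Jobs (LPT sorted): [24, 23, 15, 11, 4, 2, 2, 2]
Machines: 4
  J=24 → Machine 1 (load: 0+24=24)
  J=23 → Machine 2 (load: 0+23=23)
  J=15 → Machine 3 (load: 0+15=15)
  J=11 → Machine 4 (load: 0+11=11)
  J=4 → Machine 4 (load: 11+4=15)
  J=2 → Machine 3 (load: 15+2=17)
  J=2 → Machine 4 (load: 15+2=17)
  J=2 → Machine 3 (load: 17+2=19)
Machine loads: [24, 23, 19, 17]
Makespan = max = 24 time units


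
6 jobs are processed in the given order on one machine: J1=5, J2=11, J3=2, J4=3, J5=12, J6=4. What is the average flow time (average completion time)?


Completion times:
  J1: completes at 5
  J2: completes at 16
  J3: completes at 18
  J4: completes at 21
  J5: completes at 33
  J6: completes at 37
Sum = 130
Average = 130/6
= 21.67


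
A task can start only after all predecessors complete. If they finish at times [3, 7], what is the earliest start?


ES = max of all predecessor completion times
Predecessors: [3, 7]
ES = max(3, 7)
= 7


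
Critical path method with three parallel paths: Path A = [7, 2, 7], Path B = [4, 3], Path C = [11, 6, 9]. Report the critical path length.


Path A: 7 + 2 + 7 = 16
Path B: 4 + 3 = 7
Path C: 11 + 6 + 9 = 26
Critical path = longest = max(16, 7, 26)
= 26 (Path C)


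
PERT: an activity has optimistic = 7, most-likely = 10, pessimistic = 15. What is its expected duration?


te = (o + 4m + p) / 6
= (7 + 4×10 + 15) / 6
= (7 + 40 + 15) / 6
= 62 / 6
= 10.33


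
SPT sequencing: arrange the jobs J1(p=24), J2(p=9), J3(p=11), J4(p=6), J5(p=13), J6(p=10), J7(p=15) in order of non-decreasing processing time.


SPT: sort by shortest processing time
  J4: p=6
  J2: p=9
  J6: p=10
  J3: p=11
  J5: p=13
  J7: p=15
  J1: p=24
Order: J4 → J2 → J6 → J3 → J5 → J7 → J1


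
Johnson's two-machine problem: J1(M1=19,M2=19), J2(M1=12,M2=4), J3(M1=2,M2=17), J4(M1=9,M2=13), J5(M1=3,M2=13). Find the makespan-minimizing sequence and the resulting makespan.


Johnson's rule:
Group 1 (M1≤M2, sort by M1): ['J3', 'J5', 'J4', 'J1']
Group 2 (M1>M2, sort desc M2): ['J2']
Sequence: J3 → J5 → J4 → J1 → J2
Makespan calculation:
  J3: M1 done=2, M2 done=19
  J5: M1 done=5, M2 done=32
  J4: M1 done=14, M2 done=45
  J1: M1 done=33, M2 done=64
  J2: M1 done=45, M2 done=68
= Sequence: J3 → J5 → J4 → J1 → J2, Makespan: 68


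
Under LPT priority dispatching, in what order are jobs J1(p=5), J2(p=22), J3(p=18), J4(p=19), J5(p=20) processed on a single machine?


LPT: sort by longest processing time first
  J2: p=22
  J5: p=20
  J4: p=19
  J3: p=18
  J1: p=5
Order: J2 → J5 → J4 → J3 → J1


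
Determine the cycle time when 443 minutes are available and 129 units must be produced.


Cycle time = available time / demand
= 443 / 129
= 3.43 min/unit


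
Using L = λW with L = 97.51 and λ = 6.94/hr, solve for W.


Little's law: L = λW → W = L / λ
= 97.51 / 6.94
= 14.05 hours


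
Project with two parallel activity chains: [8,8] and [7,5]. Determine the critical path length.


Path A: 8 + 8 = 16
Path B: 7 + 5 = 12
Critical path = longest = max(16, 12)
= 16 (Path A)


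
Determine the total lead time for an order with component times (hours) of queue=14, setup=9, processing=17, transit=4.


Lead time = queue + setup + processing + transit
= 14 + 9 + 17 + 4
= 44 hours


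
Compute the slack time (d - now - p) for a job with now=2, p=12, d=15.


Slack = due - current_time - processing
= 15 - 2 - 12
= 1


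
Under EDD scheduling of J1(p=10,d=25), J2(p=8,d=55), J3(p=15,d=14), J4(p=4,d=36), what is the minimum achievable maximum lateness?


EDD order: J3 → J1 → J4 → J2
Completion and lateness:
  J3: C=15, d=14, L=15-14=1
  J1: C=25, d=25, L=25-25=0
  J4: C=29, d=36, L=29-36=-7
  J2: C=37, d=55, L=37-55=-18
Lmax = max(1, 0, -7, -18)
= 1


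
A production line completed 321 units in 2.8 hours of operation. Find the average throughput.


Throughput = units / time
= 321 / 2.8
= 114.6 units/hour


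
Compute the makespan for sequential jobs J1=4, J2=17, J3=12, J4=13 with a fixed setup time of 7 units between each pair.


Makespan = Σ processing + (n-1) × setup
= (4 + 17 + 12 + 13) + (4-1)×7
= 46 + 21
= 67 time units


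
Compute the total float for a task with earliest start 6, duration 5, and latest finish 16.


EF = ES + duration = 6 + 5 = 11
LS = LF - duration = 16 - 5 = 11
Total Float = LF - EF = 16 - 11
(or LS - ES = 11 - 6)
= 5


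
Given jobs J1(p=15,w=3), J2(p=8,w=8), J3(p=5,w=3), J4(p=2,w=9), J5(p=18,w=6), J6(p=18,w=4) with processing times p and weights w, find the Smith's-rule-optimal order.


WSPT (Smith's rule): sort by p/w ascending
  J4: p/w = 2/9 = 0.222
  J2: p/w = 8/8 = 1.000
  J3: p/w = 5/3 = 1.667
  J5: p/w = 18/6 = 3.000
  J6: p/w = 18/4 = 4.500
  J1: p/w = 15/3 = 5.000
Order: J4 → J2 → J3 → J5 → J6 → J1


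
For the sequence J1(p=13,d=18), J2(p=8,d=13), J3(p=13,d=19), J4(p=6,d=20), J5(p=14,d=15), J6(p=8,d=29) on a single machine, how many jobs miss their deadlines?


Completion vs due date:
  J1: C=13, d=18 → on time
  J2: C=21, d=13 → TARDY
  J3: C=34, d=19 → TARDY
  J4: C=40, d=20 → TARDY
  J5: C=54, d=15 → TARDY
  J6: C=62, d=29 → TARDY
Tardy jobs: J2, J3, J4, J5, J6
Count = 5


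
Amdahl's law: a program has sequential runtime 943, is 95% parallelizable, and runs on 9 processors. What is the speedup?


Amdahl's law: T_p = T × ((1-p) + p/N)
= 943 × ((1-0.95) + 0.95/9)
= 943 × (0.05 + 0.1056)
= 943 × 0.1556
= 146.69
Speedup = 943/146.69
= 6.43×


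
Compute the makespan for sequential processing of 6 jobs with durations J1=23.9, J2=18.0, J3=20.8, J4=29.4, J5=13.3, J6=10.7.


Sequential makespan: sum all processing times
= 23.9 + 18.0 + 20.8 + 29.4 + 13.3 + 10.7
= 116.1 time units


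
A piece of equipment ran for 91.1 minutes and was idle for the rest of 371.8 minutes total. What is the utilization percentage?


Utilization = busy / total × 100
= 91.1 / 371.8 × 100
= 24.5%


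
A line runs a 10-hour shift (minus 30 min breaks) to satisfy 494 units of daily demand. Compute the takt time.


Available = 10×60 - 30 = 570 min
Takt time = 570 / 494
= 1.15 min/unit


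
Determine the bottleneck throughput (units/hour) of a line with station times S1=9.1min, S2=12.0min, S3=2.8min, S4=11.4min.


Bottleneck = longest station time
Station times: [9.1, 12.0, 2.8, 11.4]
Max = 12.0 min
Rate = 60 / 12.0
= 5.00 units/hour (bottleneck: 12.0min)


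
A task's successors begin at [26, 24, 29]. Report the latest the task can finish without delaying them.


LF = min of all successor start times
Successors start at: [26, 24, 29]
LF = min(26, 24, 29)
= 24


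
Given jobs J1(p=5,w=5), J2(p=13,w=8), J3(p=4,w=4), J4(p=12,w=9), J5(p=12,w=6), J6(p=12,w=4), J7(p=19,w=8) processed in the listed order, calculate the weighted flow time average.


Completion times:
  J1: C=5, w×C=5×5=25
  J2: C=18, w×C=8×18=144
  J3: C=22, w×C=4×22=88
  J4: C=34, w×C=9×34=306
  J5: C=46, w×C=6×46=276
  J6: C=58, w×C=4×58=232
  J7: C=77, w×C=8×77=616
Sum w×C = 1687
Sum w = 44
Weighted avg = 1687/44
= 38.34


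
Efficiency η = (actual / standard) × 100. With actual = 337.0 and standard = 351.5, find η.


Efficiency = (actual / standard) × 100
= (337.0 / 351.5) × 100
= 95.9%


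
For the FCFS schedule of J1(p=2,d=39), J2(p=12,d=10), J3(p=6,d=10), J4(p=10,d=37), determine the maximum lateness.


Lateness per job (L = C - d):
  J1: C=2, d=39, L=-37
  J2: C=14, d=10, L=4
  J3: C=20, d=10, L=10
  J4: C=30, d=37, L=-7
Lmax = max(-37, 4, 10, -7)
= 10


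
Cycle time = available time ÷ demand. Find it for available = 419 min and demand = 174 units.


Cycle time = available time / demand
= 419 / 174
= 2.41 min/unit


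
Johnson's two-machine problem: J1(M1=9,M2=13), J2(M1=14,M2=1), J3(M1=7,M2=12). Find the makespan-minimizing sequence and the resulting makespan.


Johnson's rule:
Group 1 (M1≤M2, sort by M1): ['J3', 'J1']
Group 2 (M1>M2, sort desc M2): ['J2']
Sequence: J3 → J1 → J2
Makespan calculation:
  J3: M1 done=7, M2 done=19
  J1: M1 done=16, M2 done=32
  J2: M1 done=30, M2 done=33
= Sequence: J3 → J1 → J2, Makespan: 33


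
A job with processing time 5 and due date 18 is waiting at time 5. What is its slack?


Slack = due - current_time - processing
= 18 - 5 - 5
= 8


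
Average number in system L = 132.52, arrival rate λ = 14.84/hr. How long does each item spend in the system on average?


Little's law: L = λW → W = L / λ
= 132.52 / 14.84
= 8.93 hours


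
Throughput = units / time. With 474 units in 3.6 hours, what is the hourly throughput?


Throughput = units / time
= 474 / 3.6
= 131.7 units/hour


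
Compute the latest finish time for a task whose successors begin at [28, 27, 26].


LF = min of all successor start times
Successors start at: [28, 27, 26]
LF = min(28, 27, 26)
= 26


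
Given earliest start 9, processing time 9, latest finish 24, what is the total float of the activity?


EF = ES + duration = 9 + 9 = 18
LS = LF - duration = 24 - 9 = 15
Total Float = LF - EF = 24 - 18
(or LS - ES = 15 - 9)
= 6


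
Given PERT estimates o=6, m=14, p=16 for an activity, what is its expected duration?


te = (o + 4m + p) / 6
= (6 + 4×14 + 16) / 6
= (6 + 56 + 16) / 6
= 78 / 6
= 13.00


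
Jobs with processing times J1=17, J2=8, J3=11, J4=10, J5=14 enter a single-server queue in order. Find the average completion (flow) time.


Completion times:
  J1: completes at 17
  J2: completes at 25
  J3: completes at 36
  J4: completes at 46
  J5: completes at 60
Sum = 184
Average = 184/5
= 36.80


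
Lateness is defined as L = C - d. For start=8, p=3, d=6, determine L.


Completion = 8 + 3 = 11
Lateness = C - d = 11 - 6
= 5


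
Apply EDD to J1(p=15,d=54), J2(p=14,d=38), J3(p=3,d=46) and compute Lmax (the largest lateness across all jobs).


EDD order: J2 → J3 → J1
Completion and lateness:
  J2: C=14, d=38, L=14-38=-24
  J3: C=17, d=46, L=17-46=-29
  J1: C=32, d=54, L=32-54=-22
Lmax = max(-24, -29, -22)
= -22


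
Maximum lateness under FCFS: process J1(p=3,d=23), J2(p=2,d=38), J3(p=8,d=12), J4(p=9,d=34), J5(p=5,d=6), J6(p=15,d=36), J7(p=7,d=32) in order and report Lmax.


Lateness per job (L = C - d):
  J1: C=3, d=23, L=-20
  J2: C=5, d=38, L=-33
  J3: C=13, d=12, L=1
  J4: C=22, d=34, L=-12
  J5: C=27, d=6, L=21
  J6: C=42, d=36, L=6
  J7: C=49, d=32, L=17
Lmax = max(-20, -33, 1, -12, 21, 6, 17)
= 21


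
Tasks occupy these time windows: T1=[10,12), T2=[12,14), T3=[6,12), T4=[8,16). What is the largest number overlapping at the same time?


Check each time point for overlaps:
  t=10: 3 tasks active (T1, T3, T4)
Max concurrent = 3


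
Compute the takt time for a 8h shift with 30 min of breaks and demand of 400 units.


Available = 8×60 - 30 = 450 min
Takt time = 450 / 400
= 1.12 min/unit


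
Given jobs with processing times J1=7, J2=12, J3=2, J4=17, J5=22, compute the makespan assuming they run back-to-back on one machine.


Sequential makespan: sum all processing times
= 7 + 12 + 2 + 17 + 22
= 60 time units


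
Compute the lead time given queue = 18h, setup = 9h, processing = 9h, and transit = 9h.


Lead time = queue + setup + processing + transit
= 18 + 9 + 9 + 9
= 45 hours


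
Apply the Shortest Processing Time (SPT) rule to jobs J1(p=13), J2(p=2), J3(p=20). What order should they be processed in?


SPT: sort by shortest processing time
  J2: p=2
  J1: p=13
  J3: p=20
Order: J2 → J1 → J3


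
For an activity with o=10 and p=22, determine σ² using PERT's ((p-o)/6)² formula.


σ² = ((p - o) / 6)² = (p - o)² / 36
= (22 - 10)² / 36
= 12² / 36
= 144 / 36
= 4.0000


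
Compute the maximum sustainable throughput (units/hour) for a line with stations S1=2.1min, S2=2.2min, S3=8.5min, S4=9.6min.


Bottleneck = longest station time
Station times: [2.1, 2.2, 8.5, 9.6]
Max = 9.6 min
Rate = 60 / 9.6
= 6.25 units/hour (bottleneck: 9.6min)


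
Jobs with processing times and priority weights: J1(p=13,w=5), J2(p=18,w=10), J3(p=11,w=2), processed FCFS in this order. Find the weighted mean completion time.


Completion times:
  J1: C=13, w×C=5×13=65
  J2: C=31, w×C=10×31=310
  J3: C=42, w×C=2×42=84
Sum w×C = 459
Sum w = 17
Weighted avg = 459/17
= 27.00


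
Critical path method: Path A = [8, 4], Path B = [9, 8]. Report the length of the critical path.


Path A: 8 + 4 = 12
Path B: 9 + 8 = 17
Critical path = longest = max(12, 17)
= 17 (Path B)


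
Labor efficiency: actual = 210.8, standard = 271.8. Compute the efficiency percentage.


Efficiency = (actual / standard) × 100
= (210.8 / 271.8) × 100
= 77.6%


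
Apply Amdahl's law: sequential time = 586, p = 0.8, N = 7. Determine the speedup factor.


Amdahl's law: T_p = T × ((1-p) + p/N)
= 586 × ((1-0.8) + 0.8/7)
= 586 × (0.20 + 0.1143)
= 586 × 0.3143
= 184.17
Speedup = 586/184.17
= 3.18×


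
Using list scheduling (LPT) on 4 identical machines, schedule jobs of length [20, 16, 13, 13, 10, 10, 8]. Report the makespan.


Jobs (LPT sorted): [20, 16, 13, 13, 10, 10, 8]
Machines: 4
  J=20 → Machine 1 (load: 0+20=20)
  J=16 → Machine 2 (load: 0+16=16)
  J=13 → Machine 3 (load: 0+13=13)
  J=13 → Machine 4 (load: 0+13=13)
  J=10 → Machine 3 (load: 13+10=23)
  J=10 → Machine 4 (load: 13+10=23)
  J=8 → Machine 2 (load: 16+8=24)
Machine loads: [20, 24, 23, 23]
Makespan = max = 24 time units


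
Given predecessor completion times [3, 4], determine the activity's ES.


ES = max of all predecessor completion times
Predecessors: [3, 4]
ES = max(3, 4)
= 4


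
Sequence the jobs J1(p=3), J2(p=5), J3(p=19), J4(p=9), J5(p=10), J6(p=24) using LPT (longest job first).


LPT: sort by longest processing time first
  J6: p=24
  J3: p=19
  J5: p=10
  J4: p=9
  J2: p=5
  J1: p=3
Order: J6 → J3 → J5 → J4 → J2 → J1


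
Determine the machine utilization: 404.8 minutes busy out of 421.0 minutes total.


Utilization = busy / total × 100
= 404.8 / 421.0 × 100
= 96.2%


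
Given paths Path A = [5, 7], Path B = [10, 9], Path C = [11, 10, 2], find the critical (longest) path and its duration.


Path A: 5 + 7 = 12
Path B: 10 + 9 = 19
Path C: 11 + 10 + 2 = 23
Critical path = longest = max(12, 19, 23)
= 23 (Path C)


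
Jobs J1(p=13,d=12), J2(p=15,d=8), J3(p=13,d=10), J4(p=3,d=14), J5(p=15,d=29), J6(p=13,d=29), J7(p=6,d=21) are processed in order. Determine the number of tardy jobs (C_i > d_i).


Completion vs due date:
  J1: C=13, d=12 → TARDY
  J2: C=28, d=8 → TARDY
  J3: C=41, d=10 → TARDY
  J4: C=44, d=14 → TARDY
  J5: C=59, d=29 → TARDY
  J6: C=72, d=29 → TARDY
  J7: C=78, d=21 → TARDY
Tardy jobs: J1, J2, J3, J4, J5, J6, J7
Count = 7


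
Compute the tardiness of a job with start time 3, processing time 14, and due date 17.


Completion = start + processing = 3 + 14 = 17
Tardiness = max(0, C - d) = max(0, 17 - 17)
= max(0, 0)
= 0


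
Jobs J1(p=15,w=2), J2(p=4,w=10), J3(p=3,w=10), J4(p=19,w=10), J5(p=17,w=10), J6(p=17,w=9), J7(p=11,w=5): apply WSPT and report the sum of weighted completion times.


WSPT order (by p/w): J3 → J2 → J5 → J6 → J4 → J7 → J1
  J3: C=3, w·C=10×3=30
  J2: C=7, w·C=10×7=70
  J5: C=24, w·C=10×24=240
  J6: C=41, w·C=9×41=369
  J4: C=60, w·C=10×60=600
  J7: C=71, w·C=5×71=355
  J1: C=86, w·C=2×86=172
Σ w·C = 1836
= 1836


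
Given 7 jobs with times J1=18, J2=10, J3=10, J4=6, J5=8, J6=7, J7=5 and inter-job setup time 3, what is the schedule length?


Makespan = Σ processing + (n-1) × setup
= (18 + 10 + 10 + 6 + 8 + 7 + 5) + (7-1)×3
= 64 + 18
= 82 time units


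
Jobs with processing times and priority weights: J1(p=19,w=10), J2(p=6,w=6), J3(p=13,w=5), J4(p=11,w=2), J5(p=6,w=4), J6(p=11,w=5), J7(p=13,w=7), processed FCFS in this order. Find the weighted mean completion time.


Completion times:
  J1: C=19, w×C=10×19=190
  J2: C=25, w×C=6×25=150
  J3: C=38, w×C=5×38=190
  J4: C=49, w×C=2×49=98
  J5: C=55, w×C=4×55=220
  J6: C=66, w×C=5×66=330
  J7: C=79, w×C=7×79=553
Sum w×C = 1731
Sum w = 39
Weighted avg = 1731/39
= 44.38


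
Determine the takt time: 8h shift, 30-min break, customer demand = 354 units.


Available = 8×60 - 30 = 450 min
Takt time = 450 / 354
= 1.27 min/unit


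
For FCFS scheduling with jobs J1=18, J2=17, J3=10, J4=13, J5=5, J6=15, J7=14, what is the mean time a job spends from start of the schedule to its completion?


Completion times:
  J1: completes at 18
  J2: completes at 35
  J3: completes at 45
  J4: completes at 58
  J5: completes at 63
  J6: completes at 78
  J7: completes at 92
Sum = 389
Average = 389/7
= 55.57


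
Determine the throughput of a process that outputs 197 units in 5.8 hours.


Throughput = units / time
= 197 / 5.8
= 34.0 units/hour


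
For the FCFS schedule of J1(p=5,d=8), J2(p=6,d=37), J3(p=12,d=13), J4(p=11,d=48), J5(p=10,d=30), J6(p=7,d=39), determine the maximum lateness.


Lateness per job (L = C - d):
  J1: C=5, d=8, L=-3
  J2: C=11, d=37, L=-26
  J3: C=23, d=13, L=10
  J4: C=34, d=48, L=-14
  J5: C=44, d=30, L=14
  J6: C=51, d=39, L=12
Lmax = max(-3, -26, 10, -14, 14, 12)
= 14


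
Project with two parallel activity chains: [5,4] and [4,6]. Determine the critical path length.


Path A: 5 + 4 = 9
Path B: 4 + 6 = 10
Critical path = longest = max(9, 10)
= 10 (Path B)


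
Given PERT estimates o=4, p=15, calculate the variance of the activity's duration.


σ² = ((p - o) / 6)² = (p - o)² / 36
= (15 - 4)² / 36
= 11² / 36
= 121 / 36
= 3.3611


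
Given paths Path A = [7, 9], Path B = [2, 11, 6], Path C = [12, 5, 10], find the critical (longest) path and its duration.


Path A: 7 + 9 = 16
Path B: 2 + 11 + 6 = 19
Path C: 12 + 5 + 10 = 27
Critical path = longest = max(16, 19, 27)
= 27 (Path C)


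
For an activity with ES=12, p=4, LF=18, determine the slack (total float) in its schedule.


EF = ES + duration = 12 + 4 = 16
LS = LF - duration = 18 - 4 = 14
Total Float = LF - EF = 18 - 16
(or LS - ES = 14 - 12)
= 2


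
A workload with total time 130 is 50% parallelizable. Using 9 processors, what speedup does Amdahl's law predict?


Amdahl's law: T_p = T × ((1-p) + p/N)
= 130 × ((1-0.5) + 0.5/9)
= 130 × (0.50 + 0.0556)
= 130 × 0.5556
= 72.22
Speedup = 130/72.22
= 1.80×


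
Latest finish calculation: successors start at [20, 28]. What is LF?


LF = min of all successor start times
Successors start at: [20, 28]
LF = min(20, 28)
= 20


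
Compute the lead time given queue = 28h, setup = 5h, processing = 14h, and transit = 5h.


Lead time = queue + setup + processing + transit
= 28 + 5 + 14 + 5
= 52 hours


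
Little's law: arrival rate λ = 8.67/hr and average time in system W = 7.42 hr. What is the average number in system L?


Little's law: L = λ × W
= 8.67 × 7.42
= 64.33


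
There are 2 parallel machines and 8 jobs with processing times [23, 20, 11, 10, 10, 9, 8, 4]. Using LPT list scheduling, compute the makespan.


Jobs (LPT sorted): [23, 20, 11, 10, 10, 9, 8, 4]
Machines: 2
  J=23 → Machine 1 (load: 0+23=23)
  J=20 → Machine 2 (load: 0+20=20)
  J=11 → Machine 2 (load: 20+11=31)
  J=10 → Machine 1 (load: 23+10=33)
  J=10 → Machine 2 (load: 31+10=41)
  J=9 → Machine 1 (load: 33+9=42)
  J=8 → Machine 2 (load: 41+8=49)
  J=4 → Machine 1 (load: 42+4=46)
Machine loads: [46, 49]
Makespan = max = 49 time units


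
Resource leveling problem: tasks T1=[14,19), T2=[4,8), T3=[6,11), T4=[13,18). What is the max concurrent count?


Check each time point for overlaps:
  t=6: 2 tasks active (T2, T3)
Max concurrent = 2


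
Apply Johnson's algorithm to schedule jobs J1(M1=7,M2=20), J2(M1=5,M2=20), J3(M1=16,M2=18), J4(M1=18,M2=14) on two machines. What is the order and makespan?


Johnson's rule:
Group 1 (M1≤M2, sort by M1): ['J2', 'J1', 'J3']
Group 2 (M1>M2, sort desc M2): ['J4']
Sequence: J2 → J1 → J3 → J4
Makespan calculation:
  J2: M1 done=5, M2 done=25
  J1: M1 done=12, M2 done=45
  J3: M1 done=28, M2 done=63
  J4: M1 done=46, M2 done=77
= Sequence: J2 → J1 → J3 → J4, Makespan: 77


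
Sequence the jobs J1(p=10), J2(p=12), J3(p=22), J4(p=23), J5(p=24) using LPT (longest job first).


LPT: sort by longest processing time first
  J5: p=24
  J4: p=23
  J3: p=22
  J2: p=12
  J1: p=10
Order: J5 → J4 → J3 → J2 → J1


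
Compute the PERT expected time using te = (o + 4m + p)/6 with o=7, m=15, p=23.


te = (o + 4m + p) / 6
= (7 + 4×15 + 23) / 6
= (7 + 60 + 23) / 6
= 90 / 6
= 15.00


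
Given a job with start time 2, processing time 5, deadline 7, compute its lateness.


Completion = 2 + 5 = 7
Lateness = C - d = 7 - 7
= 0


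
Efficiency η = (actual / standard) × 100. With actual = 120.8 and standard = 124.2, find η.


Efficiency = (actual / standard) × 100
= (120.8 / 124.2) × 100
= 97.3%


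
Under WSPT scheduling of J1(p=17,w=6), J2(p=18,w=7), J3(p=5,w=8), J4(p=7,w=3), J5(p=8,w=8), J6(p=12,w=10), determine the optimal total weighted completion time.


WSPT order (by p/w): J3 → J5 → J6 → J4 → J2 → J1
  J3: C=5, w·C=8×5=40
  J5: C=13, w·C=8×13=104
  J6: C=25, w·C=10×25=250
  J4: C=32, w·C=3×32=96
  J2: C=50, w·C=7×50=350
  J1: C=67, w·C=6×67=402
Σ w·C = 1242
= 1242


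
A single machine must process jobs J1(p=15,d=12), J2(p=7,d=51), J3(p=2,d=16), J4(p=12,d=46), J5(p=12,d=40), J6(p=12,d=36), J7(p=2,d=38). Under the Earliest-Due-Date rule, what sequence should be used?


EDD: sort by earliest due date
  J1: d=12, p=15
  J3: d=16, p=2
  J6: d=36, p=12
  J7: d=38, p=2
  J5: d=40, p=12
  J4: d=46, p=12
  J2: d=51, p=7
Order: J1 → J3 → J6 → J7 → J5 → J4 → J2


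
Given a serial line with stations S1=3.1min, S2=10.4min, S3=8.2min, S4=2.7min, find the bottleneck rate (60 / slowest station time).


Bottleneck = longest station time
Station times: [3.1, 10.4, 8.2, 2.7]
Max = 10.4 min
Rate = 60 / 10.4
= 5.77 units/hour (bottleneck: 10.4min)


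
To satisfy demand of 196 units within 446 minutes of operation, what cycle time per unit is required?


Cycle time = available time / demand
= 446 / 196
= 2.28 min/unit


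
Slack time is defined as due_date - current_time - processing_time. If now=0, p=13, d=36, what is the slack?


Slack = due - current_time - processing
= 36 - 0 - 13
= 23


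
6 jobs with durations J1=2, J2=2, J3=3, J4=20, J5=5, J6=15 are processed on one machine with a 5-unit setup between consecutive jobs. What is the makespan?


Makespan = Σ processing + (n-1) × setup
= (2 + 2 + 3 + 20 + 5 + 15) + (6-1)×5
= 47 + 25
= 72 time units


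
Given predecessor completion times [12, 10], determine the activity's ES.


ES = max of all predecessor completion times
Predecessors: [12, 10]
ES = max(12, 10)
= 12


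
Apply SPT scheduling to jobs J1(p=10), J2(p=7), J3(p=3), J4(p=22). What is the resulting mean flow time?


SPT order: J3 → J2 → J1 → J4
Completion times:
  J3: C=3
  J2: C=10
  J1: C=20
  J4: C=42
Sum = 75, n = 4
Mean flow = 75/4
= 18.75
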